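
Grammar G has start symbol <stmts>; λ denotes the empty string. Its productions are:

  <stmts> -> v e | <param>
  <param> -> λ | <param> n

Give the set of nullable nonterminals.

Directly nullable (have an λ-production): <param>.
<stmts> -> <param> with every symbol nullable, so <stmts> is nullable.

{ <param>, <stmts> }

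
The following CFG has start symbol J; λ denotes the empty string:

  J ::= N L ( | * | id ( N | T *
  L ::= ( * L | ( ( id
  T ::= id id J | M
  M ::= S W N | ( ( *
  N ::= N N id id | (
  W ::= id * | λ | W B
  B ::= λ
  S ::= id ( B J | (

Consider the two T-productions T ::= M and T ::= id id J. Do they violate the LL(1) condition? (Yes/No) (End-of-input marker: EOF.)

Yes

FIRST(M) = { (, id } and FIRST(id id J) = { id }.
Both contain id, so the two alternatives are not disjoint — LL(1) conflict.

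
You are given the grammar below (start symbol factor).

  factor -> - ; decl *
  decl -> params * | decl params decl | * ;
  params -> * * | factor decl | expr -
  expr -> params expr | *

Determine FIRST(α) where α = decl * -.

{ *, - }

Add FIRST(decl) = { *, - }; decl is not nullable, stop.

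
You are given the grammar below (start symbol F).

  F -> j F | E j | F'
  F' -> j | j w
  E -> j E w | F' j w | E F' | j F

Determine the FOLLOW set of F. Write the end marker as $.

{ $, j, w }

F is the start symbol, so $ ∈ FOLLOW(F).
In F -> j F: F is at the end, add FOLLOW(F) = { $, j, w }.
In E -> j F: F is at the end, add FOLLOW(E) = { j, w }.
Union: FOLLOW(F) = { $, j, w }.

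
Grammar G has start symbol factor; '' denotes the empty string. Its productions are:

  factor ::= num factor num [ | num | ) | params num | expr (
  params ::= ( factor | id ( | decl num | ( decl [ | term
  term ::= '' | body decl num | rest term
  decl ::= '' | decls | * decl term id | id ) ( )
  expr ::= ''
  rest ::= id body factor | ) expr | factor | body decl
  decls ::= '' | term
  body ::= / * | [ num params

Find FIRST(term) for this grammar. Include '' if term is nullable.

term ::= '' contributes ''.
From term ::= body decl num: add FIRST(body) = { /, [ }.
From term ::= rest term: add FIRST(rest) = { (, ), *, /, [, id, num }.
Union: FIRST(term) = { (, ), *, /, [, id, num, '' }.

{ (, ), *, /, [, id, num, '' }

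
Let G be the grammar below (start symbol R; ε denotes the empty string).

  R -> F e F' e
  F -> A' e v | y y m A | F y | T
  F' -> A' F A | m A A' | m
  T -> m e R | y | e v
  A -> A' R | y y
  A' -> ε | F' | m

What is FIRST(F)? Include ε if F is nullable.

From F -> A' e v: A' nullable, take FIRST(A') ∪ {e} = { e, m, y }.
F -> y y m A contributes {y}.
From F -> F y: add FIRST(F) = { e, m, y }.
From F -> T: add FIRST(T) = { e, m, y }.
Union: FIRST(F) = { e, m, y }.

{ e, m, y }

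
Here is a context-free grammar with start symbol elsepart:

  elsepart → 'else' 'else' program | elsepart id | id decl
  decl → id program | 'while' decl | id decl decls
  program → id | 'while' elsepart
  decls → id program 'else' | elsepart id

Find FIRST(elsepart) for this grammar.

{ 'else', id }

elsepart → 'else' 'else' program contributes {'else'}.
From elsepart → elsepart id: add FIRST(elsepart) = { 'else', id }.
elsepart → id decl contributes {id}.
Union: FIRST(elsepart) = { 'else', id }.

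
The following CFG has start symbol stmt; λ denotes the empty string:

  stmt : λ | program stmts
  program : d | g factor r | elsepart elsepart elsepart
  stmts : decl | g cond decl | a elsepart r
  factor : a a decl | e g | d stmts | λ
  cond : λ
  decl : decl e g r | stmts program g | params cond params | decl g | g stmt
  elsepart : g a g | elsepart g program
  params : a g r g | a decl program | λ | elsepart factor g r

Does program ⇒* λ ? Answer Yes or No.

Nullable nonterminals: cond, decl, factor, params, stmt, stmts.
No production of program has an RHS whose symbols are all nullable, so program is not nullable.

No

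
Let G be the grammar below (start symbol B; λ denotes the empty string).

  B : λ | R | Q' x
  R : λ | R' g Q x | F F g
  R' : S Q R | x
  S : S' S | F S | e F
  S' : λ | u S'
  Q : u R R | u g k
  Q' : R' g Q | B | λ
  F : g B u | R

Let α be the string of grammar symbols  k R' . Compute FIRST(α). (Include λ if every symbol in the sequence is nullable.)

{ k }

k is a terminal; add {k} and stop.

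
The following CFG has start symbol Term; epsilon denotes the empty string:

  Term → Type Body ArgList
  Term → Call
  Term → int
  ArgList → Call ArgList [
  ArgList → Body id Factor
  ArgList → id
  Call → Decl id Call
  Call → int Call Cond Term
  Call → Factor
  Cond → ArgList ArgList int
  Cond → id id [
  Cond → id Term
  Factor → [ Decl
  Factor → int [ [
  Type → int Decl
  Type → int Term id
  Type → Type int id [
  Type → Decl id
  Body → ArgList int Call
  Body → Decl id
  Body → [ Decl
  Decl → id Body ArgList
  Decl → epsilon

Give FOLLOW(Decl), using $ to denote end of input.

In Call → Decl id Call: add FIRST(id Call) = { id }.
In Factor → [ Decl: Decl is at the end, add FOLLOW(Factor) = { $, [, id, int }.
In Type → int Decl: Decl is at the end, add FOLLOW(Type) = { [, id, int }.
In Type → Decl id: add FIRST(id) = { id }.
In Body → Decl id: add FIRST(id) = { id }.
In Body → [ Decl: Decl is at the end, add FOLLOW(Body) = { [, id, int }.
Union: FOLLOW(Decl) = { $, [, id, int }.

{ $, [, id, int }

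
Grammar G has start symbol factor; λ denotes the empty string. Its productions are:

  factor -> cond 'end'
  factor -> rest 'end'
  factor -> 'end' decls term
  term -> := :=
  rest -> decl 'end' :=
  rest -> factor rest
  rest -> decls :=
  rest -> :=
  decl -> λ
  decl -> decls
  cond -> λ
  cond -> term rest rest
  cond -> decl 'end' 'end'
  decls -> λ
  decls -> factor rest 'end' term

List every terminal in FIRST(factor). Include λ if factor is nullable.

{ 'end', := }

From factor -> cond 'end': cond nullable, take FIRST(cond) ∪ {'end'} = { 'end', := }.
From factor -> rest 'end': add FIRST(rest) = { 'end', := }.
factor -> 'end' decls term contributes {'end'}.
Union: FIRST(factor) = { 'end', := }.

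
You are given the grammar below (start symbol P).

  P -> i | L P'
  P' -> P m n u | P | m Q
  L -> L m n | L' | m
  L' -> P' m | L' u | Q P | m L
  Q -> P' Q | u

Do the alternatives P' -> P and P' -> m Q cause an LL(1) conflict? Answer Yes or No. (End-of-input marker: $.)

Yes

FIRST(P) = { i, m, u } and FIRST(m Q) = { m }.
Both contain m, so the two alternatives are not disjoint — LL(1) conflict.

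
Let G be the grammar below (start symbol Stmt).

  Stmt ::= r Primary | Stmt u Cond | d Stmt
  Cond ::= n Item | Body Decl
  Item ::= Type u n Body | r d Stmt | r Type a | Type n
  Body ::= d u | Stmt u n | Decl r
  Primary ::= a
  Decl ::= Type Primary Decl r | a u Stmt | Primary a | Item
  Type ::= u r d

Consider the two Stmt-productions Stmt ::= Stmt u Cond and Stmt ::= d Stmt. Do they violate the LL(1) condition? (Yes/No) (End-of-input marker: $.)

FIRST(Stmt u Cond) = { d, r } and FIRST(d Stmt) = { d }.
Both contain d, so the two alternatives are not disjoint — LL(1) conflict.

Yes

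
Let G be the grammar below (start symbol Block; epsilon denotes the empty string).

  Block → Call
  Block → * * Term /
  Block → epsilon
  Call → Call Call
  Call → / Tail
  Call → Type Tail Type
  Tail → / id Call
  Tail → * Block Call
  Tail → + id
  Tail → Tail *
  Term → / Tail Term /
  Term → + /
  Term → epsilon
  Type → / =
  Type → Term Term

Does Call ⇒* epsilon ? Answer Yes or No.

No

Nullable nonterminals: Block, Term, Type.
No production of Call has an RHS whose symbols are all nullable, so Call is not nullable.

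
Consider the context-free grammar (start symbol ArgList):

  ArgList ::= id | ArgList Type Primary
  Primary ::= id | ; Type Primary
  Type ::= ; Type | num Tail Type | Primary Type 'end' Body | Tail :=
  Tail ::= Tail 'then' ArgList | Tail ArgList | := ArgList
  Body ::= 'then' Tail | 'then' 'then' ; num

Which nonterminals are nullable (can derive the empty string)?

{ } (none)

No nonterminal has an empty production or an RHS whose symbols are all nullable.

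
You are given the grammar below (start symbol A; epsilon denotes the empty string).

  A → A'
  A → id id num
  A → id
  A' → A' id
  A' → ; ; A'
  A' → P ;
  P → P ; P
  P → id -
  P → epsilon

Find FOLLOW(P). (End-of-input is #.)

In A' → P ;: add FIRST(;) = { ; }.
In P → P ; P: add FIRST(; P) = { ; }.
In P → P ; P: P is at the end, add FOLLOW(P) = { ; }.
Union: FOLLOW(P) = { ; }.

{ ; }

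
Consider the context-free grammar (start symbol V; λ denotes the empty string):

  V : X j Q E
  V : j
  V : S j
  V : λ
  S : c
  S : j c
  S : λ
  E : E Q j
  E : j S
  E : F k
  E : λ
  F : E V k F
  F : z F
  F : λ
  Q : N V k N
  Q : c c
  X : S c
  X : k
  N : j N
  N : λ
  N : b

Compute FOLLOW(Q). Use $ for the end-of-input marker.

{ $, b, c, j, k, z }

In V : X j Q E: add FIRST(E)\{λ} = { b, c, j, k, z }.
  Since E is nullable, also add FOLLOW(V) = { $, k }.
In E : E Q j: add FIRST(j) = { j }.
Union: FOLLOW(Q) = { $, b, c, j, k, z }.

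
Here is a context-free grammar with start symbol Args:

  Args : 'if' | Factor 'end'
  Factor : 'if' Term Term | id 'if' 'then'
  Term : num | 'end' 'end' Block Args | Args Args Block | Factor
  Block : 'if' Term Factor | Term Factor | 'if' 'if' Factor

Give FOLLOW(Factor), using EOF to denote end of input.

{ 'end', 'if', id, num }

In Args : Factor 'end': add FIRST('end') = { 'end' }.
In Term : Factor: Factor is at the end, add FOLLOW(Term) = { 'end', 'if', id, num }.
In Block : 'if' Term Factor: Factor is at the end, add FOLLOW(Block) = { 'end', 'if', id, num }.
In Block : Term Factor: Factor is at the end, add FOLLOW(Block) = { 'end', 'if', id, num }.
In Block : 'if' 'if' Factor: Factor is at the end, add FOLLOW(Block) = { 'end', 'if', id, num }.
Union: FOLLOW(Factor) = { 'end', 'if', id, num }.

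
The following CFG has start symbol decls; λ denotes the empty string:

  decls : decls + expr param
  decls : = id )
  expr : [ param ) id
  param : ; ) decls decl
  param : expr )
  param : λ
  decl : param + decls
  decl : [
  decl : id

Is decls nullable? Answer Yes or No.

No

Nullable nonterminals: param.
No production of decls has an RHS whose symbols are all nullable, so decls is not nullable.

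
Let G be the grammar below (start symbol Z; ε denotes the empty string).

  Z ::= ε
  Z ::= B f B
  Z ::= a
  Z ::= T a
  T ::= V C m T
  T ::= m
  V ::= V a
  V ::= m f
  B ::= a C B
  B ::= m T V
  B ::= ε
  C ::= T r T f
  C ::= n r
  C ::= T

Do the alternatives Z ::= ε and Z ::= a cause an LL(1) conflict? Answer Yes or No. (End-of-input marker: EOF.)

FIRST(ε) = { ε } and FIRST(a) = { a }.
The first is nullable but FOLLOW(Z) = { EOF } is disjoint from FIRST of the second.

No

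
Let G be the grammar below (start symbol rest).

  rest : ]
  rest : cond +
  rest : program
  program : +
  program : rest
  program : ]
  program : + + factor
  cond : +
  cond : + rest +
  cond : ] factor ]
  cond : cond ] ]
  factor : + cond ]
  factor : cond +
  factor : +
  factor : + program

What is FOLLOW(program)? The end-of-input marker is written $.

{ $, +, ] }

In rest : program: program is at the end, add FOLLOW(rest) = { $, +, ] }.
In factor : + program: program is at the end, add FOLLOW(factor) = { $, +, ] }.
Union: FOLLOW(program) = { $, +, ] }.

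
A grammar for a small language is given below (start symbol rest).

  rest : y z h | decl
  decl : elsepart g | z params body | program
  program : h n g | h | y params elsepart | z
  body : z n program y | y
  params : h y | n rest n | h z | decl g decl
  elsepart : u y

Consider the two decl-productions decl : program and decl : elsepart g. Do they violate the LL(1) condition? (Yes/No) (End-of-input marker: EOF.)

No

FIRST(program) = { h, y, z } and FIRST(elsepart g) = { u }.
The FIRST sets are disjoint and neither alternative is nullable — no conflict.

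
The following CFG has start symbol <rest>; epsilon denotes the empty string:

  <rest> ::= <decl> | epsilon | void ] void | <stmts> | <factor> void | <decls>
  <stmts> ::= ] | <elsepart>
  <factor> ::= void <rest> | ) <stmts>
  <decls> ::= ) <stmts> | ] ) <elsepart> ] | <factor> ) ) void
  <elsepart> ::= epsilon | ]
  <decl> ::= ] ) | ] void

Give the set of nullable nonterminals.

Directly nullable (have an epsilon-production): <rest>, <elsepart>.
<stmts> ::= <elsepart> with every symbol nullable, so <stmts> is nullable.
No other nonterminal has a production whose RHS symbols are all nullable.

{ <elsepart>, <rest>, <stmts> }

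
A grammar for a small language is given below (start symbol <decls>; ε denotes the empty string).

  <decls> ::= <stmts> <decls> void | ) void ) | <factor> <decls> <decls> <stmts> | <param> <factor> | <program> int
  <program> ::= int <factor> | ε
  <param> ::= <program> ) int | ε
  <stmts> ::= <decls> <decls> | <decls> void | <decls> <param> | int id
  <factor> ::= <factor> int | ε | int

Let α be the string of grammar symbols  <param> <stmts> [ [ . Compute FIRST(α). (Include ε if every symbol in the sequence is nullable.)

{ ), [, int, void }

Add FIRST(<param>)\{ε} = { ), int }; <param> is nullable, continue.
Add FIRST(<stmts>)\{ε} = { ), int, void }; <stmts> is nullable, continue.
[ is a terminal; add {[} and stop.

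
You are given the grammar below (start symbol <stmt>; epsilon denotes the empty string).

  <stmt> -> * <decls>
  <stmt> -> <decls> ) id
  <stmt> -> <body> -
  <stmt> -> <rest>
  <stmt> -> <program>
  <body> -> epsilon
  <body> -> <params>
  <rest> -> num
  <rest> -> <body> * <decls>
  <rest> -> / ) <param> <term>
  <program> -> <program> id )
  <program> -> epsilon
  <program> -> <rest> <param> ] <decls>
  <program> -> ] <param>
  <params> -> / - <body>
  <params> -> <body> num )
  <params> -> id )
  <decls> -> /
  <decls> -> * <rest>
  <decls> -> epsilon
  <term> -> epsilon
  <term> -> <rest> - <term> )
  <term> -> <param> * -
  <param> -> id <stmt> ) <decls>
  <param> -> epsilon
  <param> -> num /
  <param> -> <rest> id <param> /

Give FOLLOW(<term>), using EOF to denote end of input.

In <rest> -> / ) <param> <term>: <term> is at the end, add FOLLOW(<rest>) = { EOF, ), *, -, /, ], id, num }.
In <term> -> <rest> - <term> ): add FIRST()) = { ) }.
Union: FOLLOW(<term>) = { EOF, ), *, -, /, ], id, num }.

{ EOF, ), *, -, /, ], id, num }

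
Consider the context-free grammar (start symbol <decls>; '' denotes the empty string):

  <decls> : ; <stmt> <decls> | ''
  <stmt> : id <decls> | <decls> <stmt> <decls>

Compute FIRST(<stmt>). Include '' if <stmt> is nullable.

<stmt> : id <decls> contributes {id}.
From <stmt> : <decls> <stmt> <decls>: <decls> nullable, take FIRST(<decls>) ∪ FIRST(<stmt>) = { ;, id }.
Union: FIRST(<stmt>) = { ;, id }.

{ ;, id }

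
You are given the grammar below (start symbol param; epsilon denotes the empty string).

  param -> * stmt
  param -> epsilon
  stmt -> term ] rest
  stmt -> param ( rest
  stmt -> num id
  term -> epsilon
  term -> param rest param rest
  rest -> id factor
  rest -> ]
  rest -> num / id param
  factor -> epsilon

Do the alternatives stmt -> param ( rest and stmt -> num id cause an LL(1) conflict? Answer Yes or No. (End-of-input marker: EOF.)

FIRST(param ( rest) = { (, * } and FIRST(num id) = { num }.
The FIRST sets are disjoint and neither alternative is nullable — no conflict.

No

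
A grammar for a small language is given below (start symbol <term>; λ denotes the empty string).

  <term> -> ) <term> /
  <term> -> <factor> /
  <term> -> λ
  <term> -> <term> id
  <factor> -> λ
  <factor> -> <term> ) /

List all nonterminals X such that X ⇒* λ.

Directly nullable (have an λ-production): <term>, <factor>.

{ <factor>, <term> }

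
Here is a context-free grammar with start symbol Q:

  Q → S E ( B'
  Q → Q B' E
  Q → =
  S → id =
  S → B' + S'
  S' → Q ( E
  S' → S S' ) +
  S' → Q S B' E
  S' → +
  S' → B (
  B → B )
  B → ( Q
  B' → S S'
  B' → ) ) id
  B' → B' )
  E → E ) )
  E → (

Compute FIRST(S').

{ (, ), +, =, id }

From S' → Q ( E: add FIRST(Q) = { ), =, id }.
From S' → S S' ) +: add FIRST(S) = { ), id }.
From S' → Q S B' E: add FIRST(Q) = { ), =, id }.
S' → + contributes {+}.
From S' → B (: add FIRST(B) = { ( }.
Union: FIRST(S') = { (, ), +, =, id }.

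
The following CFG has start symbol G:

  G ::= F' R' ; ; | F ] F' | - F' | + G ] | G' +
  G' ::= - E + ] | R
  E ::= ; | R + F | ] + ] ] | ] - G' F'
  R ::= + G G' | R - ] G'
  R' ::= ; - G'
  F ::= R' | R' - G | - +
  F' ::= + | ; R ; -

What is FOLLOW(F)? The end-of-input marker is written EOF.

{ +, ] }

In G ::= F ] F': add FIRST(] F') = { ] }.
In E ::= R + F: F is at the end, add FOLLOW(E) = { + }.
Union: FOLLOW(F) = { +, ] }.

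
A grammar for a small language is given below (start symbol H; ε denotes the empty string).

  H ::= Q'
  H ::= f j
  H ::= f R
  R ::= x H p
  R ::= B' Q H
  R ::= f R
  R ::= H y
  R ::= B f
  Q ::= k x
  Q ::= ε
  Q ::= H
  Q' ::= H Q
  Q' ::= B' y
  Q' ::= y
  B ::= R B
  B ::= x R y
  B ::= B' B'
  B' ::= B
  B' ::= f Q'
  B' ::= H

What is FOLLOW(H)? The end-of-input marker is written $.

{ $, f, k, p, x, y }

H is the start symbol, so $ ∈ FOLLOW(H).
In R ::= x H p: add FIRST(p) = { p }.
In R ::= B' Q H: H is at the end, add FOLLOW(R) = { $, f, k, p, x, y }.
In R ::= H y: add FIRST(y) = { y }.
In Q ::= H: H is at the end, add FOLLOW(Q) = { $, f, k, p, x, y }.
In Q' ::= H Q: add FIRST(Q)\{ε} = { f, k, x, y }.
  Since Q is nullable, also add FOLLOW(Q') = { $, f, k, p, x, y }.
In B' ::= H: H is at the end, add FOLLOW(B') = { f, k, x, y }.
Union: FOLLOW(H) = { $, f, k, p, x, y }.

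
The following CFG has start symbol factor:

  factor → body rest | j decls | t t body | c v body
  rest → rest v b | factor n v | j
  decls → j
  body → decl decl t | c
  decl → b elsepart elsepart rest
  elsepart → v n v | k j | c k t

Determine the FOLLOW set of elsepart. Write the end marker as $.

In decl → b elsepart elsepart rest: add FIRST(elsepart rest) = { c, k, v }.
In decl → b elsepart elsepart rest: add FIRST(rest) = { b, c, j, t }.
Union: FOLLOW(elsepart) = { b, c, j, k, t, v }.

{ b, c, j, k, t, v }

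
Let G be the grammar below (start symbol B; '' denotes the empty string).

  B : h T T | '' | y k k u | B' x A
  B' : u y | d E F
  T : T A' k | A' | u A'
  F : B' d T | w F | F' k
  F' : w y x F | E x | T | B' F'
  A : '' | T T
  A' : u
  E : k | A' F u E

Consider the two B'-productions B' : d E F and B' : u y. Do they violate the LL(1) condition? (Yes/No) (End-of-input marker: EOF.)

FIRST(d E F) = { d } and FIRST(u y) = { u }.
The FIRST sets are disjoint and neither alternative is nullable — no conflict.

No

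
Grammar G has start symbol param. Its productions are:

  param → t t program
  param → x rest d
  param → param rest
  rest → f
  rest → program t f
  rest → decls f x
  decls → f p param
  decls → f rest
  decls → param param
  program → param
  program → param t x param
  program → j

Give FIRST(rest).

rest → f contributes {f}.
From rest → program t f: add FIRST(program) = { j, t, x }.
From rest → decls f x: add FIRST(decls) = { f, t, x }.
Union: FIRST(rest) = { f, j, t, x }.

{ f, j, t, x }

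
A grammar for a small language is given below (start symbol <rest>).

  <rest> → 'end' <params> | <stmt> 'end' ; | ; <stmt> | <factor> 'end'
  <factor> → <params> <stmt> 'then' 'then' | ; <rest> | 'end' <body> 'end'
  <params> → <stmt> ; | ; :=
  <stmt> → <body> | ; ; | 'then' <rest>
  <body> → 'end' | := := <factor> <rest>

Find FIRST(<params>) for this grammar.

{ 'end', 'then', :=, ; }

From <params> → <stmt> ;: add FIRST(<stmt>) = { 'end', 'then', :=, ; }.
<params> → ; := contributes {;}.
Union: FIRST(<params>) = { 'end', 'then', :=, ; }.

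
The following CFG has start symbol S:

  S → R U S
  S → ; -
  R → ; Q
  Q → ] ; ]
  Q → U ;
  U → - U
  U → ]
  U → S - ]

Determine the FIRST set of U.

U → - U contributes {-}.
U → ] contributes {]}.
From U → S - ]: add FIRST(S) = { ; }.
Union: FIRST(U) = { -, ;, ] }.

{ -, ;, ] }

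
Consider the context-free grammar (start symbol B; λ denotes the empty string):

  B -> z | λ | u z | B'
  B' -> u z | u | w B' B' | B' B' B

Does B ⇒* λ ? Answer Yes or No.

Yes

B has an λ-production, so B ⇒ λ.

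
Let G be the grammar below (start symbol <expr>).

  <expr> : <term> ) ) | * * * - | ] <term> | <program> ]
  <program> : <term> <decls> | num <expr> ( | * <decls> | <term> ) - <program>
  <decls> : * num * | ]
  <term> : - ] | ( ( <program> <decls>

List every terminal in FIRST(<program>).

From <program> : <term> <decls>: add FIRST(<term>) = { (, - }.
<program> : num <expr> ( contributes {num}.
<program> : * <decls> contributes {*}.
From <program> : <term> ) - <program>: add FIRST(<term>) = { (, - }.
Union: FIRST(<program>) = { (, *, -, num }.

{ (, *, -, num }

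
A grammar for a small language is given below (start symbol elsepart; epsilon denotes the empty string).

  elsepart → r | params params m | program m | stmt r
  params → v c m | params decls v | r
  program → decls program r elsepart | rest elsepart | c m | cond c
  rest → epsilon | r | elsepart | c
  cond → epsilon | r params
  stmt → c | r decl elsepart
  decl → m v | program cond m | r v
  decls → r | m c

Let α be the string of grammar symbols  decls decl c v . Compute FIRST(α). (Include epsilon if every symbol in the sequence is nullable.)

Add FIRST(decls) = { m, r }; decls is not nullable, stop.

{ m, r }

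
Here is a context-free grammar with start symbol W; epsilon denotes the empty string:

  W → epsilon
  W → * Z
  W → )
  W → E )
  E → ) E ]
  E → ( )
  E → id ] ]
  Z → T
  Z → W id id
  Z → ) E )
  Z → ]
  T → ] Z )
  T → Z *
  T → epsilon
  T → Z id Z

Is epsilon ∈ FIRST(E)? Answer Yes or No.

Nullable nonterminals: T, W, Z.
No production of E has an RHS whose symbols are all nullable, so E is not nullable.

No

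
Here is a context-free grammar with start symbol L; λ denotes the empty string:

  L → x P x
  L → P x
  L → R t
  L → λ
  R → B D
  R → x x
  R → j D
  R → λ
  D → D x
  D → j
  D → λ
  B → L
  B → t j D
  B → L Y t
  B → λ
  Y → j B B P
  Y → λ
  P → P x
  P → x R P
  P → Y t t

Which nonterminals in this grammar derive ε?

Directly nullable (have an λ-production): L, R, D, B, Y.
No other nonterminal has a production whose RHS symbols are all nullable.

{ B, D, L, R, Y }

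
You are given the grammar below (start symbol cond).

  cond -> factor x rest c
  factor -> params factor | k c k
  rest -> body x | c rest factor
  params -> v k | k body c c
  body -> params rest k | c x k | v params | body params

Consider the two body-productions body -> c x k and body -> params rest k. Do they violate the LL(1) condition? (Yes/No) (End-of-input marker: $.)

FIRST(c x k) = { c } and FIRST(params rest k) = { k, v }.
The FIRST sets are disjoint and neither alternative is nullable — no conflict.

No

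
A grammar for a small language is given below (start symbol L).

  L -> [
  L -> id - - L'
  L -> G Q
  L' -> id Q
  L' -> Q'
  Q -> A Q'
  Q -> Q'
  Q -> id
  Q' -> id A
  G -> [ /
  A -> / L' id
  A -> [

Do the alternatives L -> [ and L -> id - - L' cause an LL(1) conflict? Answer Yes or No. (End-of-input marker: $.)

No

FIRST([) = { [ } and FIRST(id - - L') = { id }.
The FIRST sets are disjoint and neither alternative is nullable — no conflict.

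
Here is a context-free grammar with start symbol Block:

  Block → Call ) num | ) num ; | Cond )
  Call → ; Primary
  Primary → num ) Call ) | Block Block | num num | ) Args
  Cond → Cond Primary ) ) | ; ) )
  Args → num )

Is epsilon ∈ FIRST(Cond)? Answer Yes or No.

No nonterminal in this grammar is nullable.
No production of Cond has an RHS whose symbols are all nullable, so Cond is not nullable.

No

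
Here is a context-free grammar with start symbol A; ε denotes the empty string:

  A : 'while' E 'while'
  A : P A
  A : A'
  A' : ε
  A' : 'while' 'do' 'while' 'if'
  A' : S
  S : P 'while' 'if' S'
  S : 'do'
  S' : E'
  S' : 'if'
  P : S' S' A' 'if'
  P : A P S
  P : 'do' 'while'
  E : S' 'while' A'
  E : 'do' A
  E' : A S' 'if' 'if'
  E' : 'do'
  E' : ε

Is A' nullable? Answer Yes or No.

Yes

A' has an ε-production, so A' ⇒ ε.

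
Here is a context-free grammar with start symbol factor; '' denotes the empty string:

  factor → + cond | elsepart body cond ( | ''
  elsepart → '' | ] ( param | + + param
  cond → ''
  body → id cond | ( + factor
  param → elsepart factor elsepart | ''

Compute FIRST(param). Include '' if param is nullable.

From param → elsepart factor elsepart: elsepart, factor, elsepart nullable, take FIRST(elsepart) ∪ FIRST(factor) ∪ FIRST(elsepart) = { (, +, ], id }; also '' since the whole RHS is nullable.
param → '' contributes ''.
Union: FIRST(param) = { (, +, ], id, '' }.

{ (, +, ], id, '' }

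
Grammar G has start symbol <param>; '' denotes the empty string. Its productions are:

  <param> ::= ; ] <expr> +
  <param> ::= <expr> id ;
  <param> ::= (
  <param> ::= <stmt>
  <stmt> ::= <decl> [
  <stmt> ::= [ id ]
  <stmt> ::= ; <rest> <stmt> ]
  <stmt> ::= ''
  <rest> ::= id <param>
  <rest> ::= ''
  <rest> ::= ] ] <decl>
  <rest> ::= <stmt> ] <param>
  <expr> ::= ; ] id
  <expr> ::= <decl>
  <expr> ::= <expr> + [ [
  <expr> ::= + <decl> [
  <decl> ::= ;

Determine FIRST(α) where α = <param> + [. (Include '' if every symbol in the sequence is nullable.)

{ (, +, ;, [ }

Add FIRST(<param>)\{''} = { (, +, ;, [ }; <param> is nullable, continue.
+ is a terminal; add {+} and stop.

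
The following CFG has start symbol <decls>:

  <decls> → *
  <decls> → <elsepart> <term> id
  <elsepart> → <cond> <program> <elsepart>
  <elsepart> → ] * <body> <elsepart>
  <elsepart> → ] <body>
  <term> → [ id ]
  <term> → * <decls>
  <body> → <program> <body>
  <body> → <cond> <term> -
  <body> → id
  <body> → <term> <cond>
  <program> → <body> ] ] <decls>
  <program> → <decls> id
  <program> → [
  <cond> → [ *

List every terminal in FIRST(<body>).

{ *, [, ], id }

From <body> → <program> <body>: add FIRST(<program>) = { *, [, ], id }.
From <body> → <cond> <term> -: add FIRST(<cond>) = { [ }.
<body> → id contributes {id}.
From <body> → <term> <cond>: add FIRST(<term>) = { *, [ }.
Union: FIRST(<body>) = { *, [, ], id }.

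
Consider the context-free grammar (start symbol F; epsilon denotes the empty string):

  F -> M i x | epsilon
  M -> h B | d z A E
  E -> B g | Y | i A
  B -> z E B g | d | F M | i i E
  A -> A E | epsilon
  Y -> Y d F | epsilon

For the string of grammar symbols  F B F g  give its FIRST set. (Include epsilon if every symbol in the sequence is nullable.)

Add FIRST(F)\{epsilon} = { d, h }; F is nullable, continue.
Add FIRST(B) = { d, h, i, z }; B is not nullable, stop.

{ d, h, i, z }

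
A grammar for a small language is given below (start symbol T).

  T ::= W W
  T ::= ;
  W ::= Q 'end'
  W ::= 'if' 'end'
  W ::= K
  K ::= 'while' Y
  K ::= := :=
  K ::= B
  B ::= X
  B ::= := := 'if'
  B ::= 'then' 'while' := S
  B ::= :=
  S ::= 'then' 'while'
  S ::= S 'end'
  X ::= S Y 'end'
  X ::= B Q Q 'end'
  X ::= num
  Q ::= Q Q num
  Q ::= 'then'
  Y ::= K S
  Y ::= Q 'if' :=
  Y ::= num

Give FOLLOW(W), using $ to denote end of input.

In T ::= W W: add FIRST(W) = { 'if', 'then', 'while', :=, num }.
In T ::= W W: W is at the end, add FOLLOW(T) = { $ }.
Union: FOLLOW(W) = { $, 'if', 'then', 'while', :=, num }.

{ $, 'if', 'then', 'while', :=, num }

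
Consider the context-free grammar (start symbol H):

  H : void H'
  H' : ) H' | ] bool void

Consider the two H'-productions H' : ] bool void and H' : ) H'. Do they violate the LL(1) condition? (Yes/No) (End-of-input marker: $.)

FIRST(] bool void) = { ] } and FIRST() H') = { ) }.
The FIRST sets are disjoint and neither alternative is nullable — no conflict.

No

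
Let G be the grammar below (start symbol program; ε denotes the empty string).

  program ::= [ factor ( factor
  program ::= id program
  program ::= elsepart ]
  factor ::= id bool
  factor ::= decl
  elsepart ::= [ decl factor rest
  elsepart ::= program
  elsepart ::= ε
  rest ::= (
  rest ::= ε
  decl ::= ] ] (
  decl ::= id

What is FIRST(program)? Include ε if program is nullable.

program ::= [ factor ( factor contributes {[}.
program ::= id program contributes {id}.
From program ::= elsepart ]: elsepart nullable, take FIRST(elsepart) ∪ {]} = { [, ], id }.
Union: FIRST(program) = { [, ], id }.

{ [, ], id }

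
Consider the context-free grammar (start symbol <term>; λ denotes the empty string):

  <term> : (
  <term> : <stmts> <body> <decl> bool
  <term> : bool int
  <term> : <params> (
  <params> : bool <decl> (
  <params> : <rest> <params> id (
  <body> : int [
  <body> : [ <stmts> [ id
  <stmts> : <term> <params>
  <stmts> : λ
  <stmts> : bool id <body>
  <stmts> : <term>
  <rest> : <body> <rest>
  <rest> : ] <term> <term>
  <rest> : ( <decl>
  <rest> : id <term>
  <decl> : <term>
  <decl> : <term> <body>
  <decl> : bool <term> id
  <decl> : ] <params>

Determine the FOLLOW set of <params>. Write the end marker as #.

{ (, [, ], bool, id, int }

In <term> : <params> (: add FIRST(() = { ( }.
In <params> : <rest> <params> id (: add FIRST(id () = { id }.
In <stmts> : <term> <params>: <params> is at the end, add FOLLOW(<stmts>) = { [, int }.
In <decl> : ] <params>: <params> is at the end, add FOLLOW(<decl>) = { (, [, ], bool, id, int }.
Union: FOLLOW(<params>) = { (, [, ], bool, id, int }.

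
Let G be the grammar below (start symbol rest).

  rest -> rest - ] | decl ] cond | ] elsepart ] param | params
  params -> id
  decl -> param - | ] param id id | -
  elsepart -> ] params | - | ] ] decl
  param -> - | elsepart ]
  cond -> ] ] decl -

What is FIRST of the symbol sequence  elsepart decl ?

Add FIRST(elsepart) = { -, ] }; elsepart is not nullable, stop.

{ -, ] }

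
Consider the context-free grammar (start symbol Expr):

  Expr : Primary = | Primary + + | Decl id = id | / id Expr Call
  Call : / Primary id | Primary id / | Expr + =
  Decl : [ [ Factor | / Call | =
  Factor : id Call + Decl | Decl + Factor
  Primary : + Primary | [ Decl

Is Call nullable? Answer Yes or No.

No

No nonterminal in this grammar is nullable.
No production of Call has an RHS whose symbols are all nullable, so Call is not nullable.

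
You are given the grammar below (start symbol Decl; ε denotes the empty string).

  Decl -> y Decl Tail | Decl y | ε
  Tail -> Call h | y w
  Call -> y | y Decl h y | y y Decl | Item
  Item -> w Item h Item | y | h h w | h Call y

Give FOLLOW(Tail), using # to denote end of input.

{ #, h, w, y }

In Decl -> y Decl Tail: Tail is at the end, add FOLLOW(Decl) = { #, h, w, y }.
Union: FOLLOW(Tail) = { #, h, w, y }.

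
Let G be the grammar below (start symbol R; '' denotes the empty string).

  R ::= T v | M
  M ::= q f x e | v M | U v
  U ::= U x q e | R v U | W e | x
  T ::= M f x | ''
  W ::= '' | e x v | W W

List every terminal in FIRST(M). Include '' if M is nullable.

M ::= q f x e contributes {q}.
M ::= v M contributes {v}.
From M ::= U v: add FIRST(U) = { e, q, v, x }.
Union: FIRST(M) = { e, q, v, x }.

{ e, q, v, x }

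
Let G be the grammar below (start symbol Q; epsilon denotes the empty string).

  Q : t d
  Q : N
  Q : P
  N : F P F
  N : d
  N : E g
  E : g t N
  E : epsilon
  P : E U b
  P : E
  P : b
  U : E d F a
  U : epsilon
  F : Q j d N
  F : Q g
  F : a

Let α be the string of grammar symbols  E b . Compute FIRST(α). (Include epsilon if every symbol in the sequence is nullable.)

{ b, g }

Add FIRST(E)\{epsilon} = { g }; E is nullable, continue.
b is a terminal; add {b} and stop.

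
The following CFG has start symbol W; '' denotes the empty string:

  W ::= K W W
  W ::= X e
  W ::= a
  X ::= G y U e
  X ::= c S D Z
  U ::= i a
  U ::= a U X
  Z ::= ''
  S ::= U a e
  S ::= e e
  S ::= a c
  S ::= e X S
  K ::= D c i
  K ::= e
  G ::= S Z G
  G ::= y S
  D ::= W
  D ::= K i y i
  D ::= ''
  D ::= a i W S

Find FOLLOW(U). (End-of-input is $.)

{ a, c, e, i, y }

In X ::= G y U e: add FIRST(e) = { e }.
In U ::= a U X: add FIRST(X) = { a, c, e, i, y }.
In S ::= U a e: add FIRST(a e) = { a }.
Union: FOLLOW(U) = { a, c, e, i, y }.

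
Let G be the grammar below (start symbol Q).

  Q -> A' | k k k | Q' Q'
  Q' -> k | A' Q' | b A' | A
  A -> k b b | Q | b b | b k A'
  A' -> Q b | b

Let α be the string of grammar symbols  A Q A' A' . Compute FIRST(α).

Add FIRST(A) = { b, k }; A is not nullable, stop.

{ b, k }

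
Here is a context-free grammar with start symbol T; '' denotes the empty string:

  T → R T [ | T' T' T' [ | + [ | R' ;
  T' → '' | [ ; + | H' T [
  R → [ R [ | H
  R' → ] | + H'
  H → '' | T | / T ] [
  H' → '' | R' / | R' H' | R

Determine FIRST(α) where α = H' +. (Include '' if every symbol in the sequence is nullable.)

{ +, /, [, ] }

Add FIRST(H')\{''} = { +, /, [, ] }; H' is nullable, continue.
+ is a terminal; add {+} and stop.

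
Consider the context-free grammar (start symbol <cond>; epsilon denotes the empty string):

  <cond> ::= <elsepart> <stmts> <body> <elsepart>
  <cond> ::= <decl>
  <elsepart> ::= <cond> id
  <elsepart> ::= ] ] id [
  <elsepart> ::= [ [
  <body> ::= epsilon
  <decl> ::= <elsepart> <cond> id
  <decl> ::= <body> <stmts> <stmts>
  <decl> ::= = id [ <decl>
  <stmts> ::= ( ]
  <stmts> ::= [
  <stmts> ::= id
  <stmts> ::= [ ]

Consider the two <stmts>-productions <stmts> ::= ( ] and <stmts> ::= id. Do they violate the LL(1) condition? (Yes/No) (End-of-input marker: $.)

FIRST(( ]) = { ( } and FIRST(id) = { id }.
The FIRST sets are disjoint and neither alternative is nullable — no conflict.

No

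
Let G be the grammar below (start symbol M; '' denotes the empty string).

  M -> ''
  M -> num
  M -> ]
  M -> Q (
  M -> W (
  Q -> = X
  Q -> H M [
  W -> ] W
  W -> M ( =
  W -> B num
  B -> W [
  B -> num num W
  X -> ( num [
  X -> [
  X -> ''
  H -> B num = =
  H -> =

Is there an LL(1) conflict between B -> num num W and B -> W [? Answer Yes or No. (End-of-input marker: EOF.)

Yes

FIRST(num num W) = { num } and FIRST(W [) = { (, =, ], num }.
Both contain num, so the two alternatives are not disjoint — LL(1) conflict.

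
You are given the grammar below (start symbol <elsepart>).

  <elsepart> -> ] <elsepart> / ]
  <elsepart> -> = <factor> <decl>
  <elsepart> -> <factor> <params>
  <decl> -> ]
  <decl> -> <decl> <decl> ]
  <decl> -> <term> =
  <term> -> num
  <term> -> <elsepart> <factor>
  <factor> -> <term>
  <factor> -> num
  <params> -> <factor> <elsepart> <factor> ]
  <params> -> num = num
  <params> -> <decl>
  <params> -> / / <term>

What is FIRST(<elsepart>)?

<elsepart> -> ] <elsepart> / ] contributes {]}.
<elsepart> -> = <factor> <decl> contributes {=}.
From <elsepart> -> <factor> <params>: add FIRST(<factor>) = { =, ], num }.
Union: FIRST(<elsepart>) = { =, ], num }.

{ =, ], num }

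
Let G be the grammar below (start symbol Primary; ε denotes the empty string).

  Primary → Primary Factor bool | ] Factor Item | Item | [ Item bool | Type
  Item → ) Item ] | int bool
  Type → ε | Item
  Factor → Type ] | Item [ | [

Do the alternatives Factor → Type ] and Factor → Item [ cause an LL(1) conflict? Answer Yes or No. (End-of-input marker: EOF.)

Yes

FIRST(Type ]) = { ), ], int } and FIRST(Item [) = { ), int }.
Both contain ), so the two alternatives are not disjoint — LL(1) conflict.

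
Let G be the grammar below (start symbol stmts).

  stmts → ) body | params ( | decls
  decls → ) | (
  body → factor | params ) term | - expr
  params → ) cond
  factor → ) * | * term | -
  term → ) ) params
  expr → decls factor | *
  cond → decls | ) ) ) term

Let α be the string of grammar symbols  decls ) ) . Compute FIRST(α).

{ (, ) }

Add FIRST(decls) = { (, ) }; decls is not nullable, stop.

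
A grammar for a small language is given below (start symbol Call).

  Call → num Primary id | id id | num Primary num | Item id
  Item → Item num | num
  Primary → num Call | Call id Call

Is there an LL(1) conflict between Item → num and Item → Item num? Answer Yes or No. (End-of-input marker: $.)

Yes

FIRST(num) = { num } and FIRST(Item num) = { num }.
Both contain num, so the two alternatives are not disjoint — LL(1) conflict.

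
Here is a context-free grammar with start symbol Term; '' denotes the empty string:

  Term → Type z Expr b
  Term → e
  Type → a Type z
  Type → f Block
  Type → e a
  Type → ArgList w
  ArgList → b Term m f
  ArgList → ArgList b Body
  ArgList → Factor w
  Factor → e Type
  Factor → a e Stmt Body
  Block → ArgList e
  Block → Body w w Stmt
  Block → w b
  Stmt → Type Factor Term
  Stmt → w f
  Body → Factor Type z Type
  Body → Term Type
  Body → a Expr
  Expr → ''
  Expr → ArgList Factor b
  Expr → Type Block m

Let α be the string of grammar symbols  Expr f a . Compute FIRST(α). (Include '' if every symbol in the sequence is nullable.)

Add FIRST(Expr)\{''} = { a, b, e, f }; Expr is nullable, continue.
f is a terminal; add {f} and stop.

{ a, b, e, f }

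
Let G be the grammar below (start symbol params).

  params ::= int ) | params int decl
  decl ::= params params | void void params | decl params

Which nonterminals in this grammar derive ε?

{ } (none)

No nonterminal has an empty production or an RHS whose symbols are all nullable.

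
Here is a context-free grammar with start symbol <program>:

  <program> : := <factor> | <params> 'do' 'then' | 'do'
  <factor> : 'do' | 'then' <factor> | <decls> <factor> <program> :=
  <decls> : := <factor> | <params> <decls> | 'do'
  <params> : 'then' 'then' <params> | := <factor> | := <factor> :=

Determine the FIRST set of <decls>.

<decls> : := <factor> contributes {:=}.
From <decls> : <params> <decls>: add FIRST(<params>) = { 'then', := }.
<decls> : 'do' contributes {'do'}.
Union: FIRST(<decls>) = { 'do', 'then', := }.

{ 'do', 'then', := }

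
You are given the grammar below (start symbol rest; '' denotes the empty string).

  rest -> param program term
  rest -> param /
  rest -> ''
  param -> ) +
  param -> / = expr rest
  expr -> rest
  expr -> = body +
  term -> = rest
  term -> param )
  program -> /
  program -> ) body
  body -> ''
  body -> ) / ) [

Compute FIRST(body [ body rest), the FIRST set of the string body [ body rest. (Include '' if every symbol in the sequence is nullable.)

Add FIRST(body)\{''} = { ) }; body is nullable, continue.
[ is a terminal; add {[} and stop.

{ ), [ }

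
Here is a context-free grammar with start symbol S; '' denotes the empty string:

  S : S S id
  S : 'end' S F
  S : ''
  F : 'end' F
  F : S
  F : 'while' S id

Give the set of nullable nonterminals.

{ F, S }

Directly nullable (have an ''-production): S.
F : S with every symbol nullable, so F is nullable.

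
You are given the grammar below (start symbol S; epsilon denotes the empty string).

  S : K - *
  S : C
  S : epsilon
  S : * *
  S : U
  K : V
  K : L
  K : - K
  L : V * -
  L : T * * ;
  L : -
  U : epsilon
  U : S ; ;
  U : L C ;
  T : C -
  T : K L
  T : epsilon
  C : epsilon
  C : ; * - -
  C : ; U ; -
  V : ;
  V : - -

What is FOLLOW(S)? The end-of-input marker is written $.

{ $, ; }

S is the start symbol, so $ ∈ FOLLOW(S).
In U : S ; ;: add FIRST(; ;) = { ; }.
Union: FOLLOW(S) = { $, ; }.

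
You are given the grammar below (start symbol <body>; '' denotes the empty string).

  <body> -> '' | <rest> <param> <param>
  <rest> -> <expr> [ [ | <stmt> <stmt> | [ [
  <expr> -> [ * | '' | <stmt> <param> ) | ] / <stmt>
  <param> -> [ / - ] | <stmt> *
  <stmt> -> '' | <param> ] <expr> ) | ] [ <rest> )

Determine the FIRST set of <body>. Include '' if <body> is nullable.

{ *, [, ], '' }

<body> -> '' contributes ''.
From <body> -> <rest> <param> <param>: <rest> nullable, take FIRST(<rest>) ∪ FIRST(<param>) = { *, [, ] }.
Union: FIRST(<body>) = { *, [, ], '' }.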